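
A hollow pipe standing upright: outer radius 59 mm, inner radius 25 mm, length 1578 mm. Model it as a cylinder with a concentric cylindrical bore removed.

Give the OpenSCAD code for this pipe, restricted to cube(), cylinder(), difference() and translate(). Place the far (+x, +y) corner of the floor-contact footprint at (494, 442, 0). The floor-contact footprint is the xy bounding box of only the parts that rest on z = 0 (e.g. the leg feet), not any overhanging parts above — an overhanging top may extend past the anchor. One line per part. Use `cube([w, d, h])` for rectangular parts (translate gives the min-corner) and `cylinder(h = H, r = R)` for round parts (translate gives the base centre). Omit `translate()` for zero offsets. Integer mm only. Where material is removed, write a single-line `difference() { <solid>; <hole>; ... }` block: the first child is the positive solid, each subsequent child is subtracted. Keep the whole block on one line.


difference() { translate([435, 383, 0]) cylinder(h = 1578, r = 59); translate([435, 383, 0]) cylinder(h = 1578, r = 25); }


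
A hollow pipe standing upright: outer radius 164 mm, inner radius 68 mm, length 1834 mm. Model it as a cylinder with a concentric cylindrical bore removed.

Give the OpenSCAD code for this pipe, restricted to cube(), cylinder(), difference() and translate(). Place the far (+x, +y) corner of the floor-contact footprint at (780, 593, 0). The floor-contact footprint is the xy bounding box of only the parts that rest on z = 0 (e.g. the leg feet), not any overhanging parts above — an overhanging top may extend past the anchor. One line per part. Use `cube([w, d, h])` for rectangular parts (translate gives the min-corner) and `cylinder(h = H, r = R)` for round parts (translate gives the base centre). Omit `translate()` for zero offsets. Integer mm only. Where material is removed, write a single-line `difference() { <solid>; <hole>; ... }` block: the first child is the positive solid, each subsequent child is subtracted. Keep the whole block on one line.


difference() { translate([616, 429, 0]) cylinder(h = 1834, r = 164); translate([616, 429, 0]) cylinder(h = 1834, r = 68); }


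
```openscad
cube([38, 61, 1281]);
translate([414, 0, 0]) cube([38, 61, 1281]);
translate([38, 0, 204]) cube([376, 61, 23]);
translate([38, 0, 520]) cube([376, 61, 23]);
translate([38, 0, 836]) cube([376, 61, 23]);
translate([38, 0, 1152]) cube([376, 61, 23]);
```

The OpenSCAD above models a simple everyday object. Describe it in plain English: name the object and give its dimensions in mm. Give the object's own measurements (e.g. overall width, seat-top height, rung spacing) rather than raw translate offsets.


A straight ladder. Two 38×61 mm vertical rails, 1281 mm tall, stand 452 mm apart (outside-to-outside) with their front faces coplanar on the −y side. 4 rungs, each 61 mm deep and 23 mm tall, span between the inner faces of the rails, front faces flush with the rails. The lowest rung's underside is at z = 204 mm and rungs are spaced 316 mm apart (underside to underside).


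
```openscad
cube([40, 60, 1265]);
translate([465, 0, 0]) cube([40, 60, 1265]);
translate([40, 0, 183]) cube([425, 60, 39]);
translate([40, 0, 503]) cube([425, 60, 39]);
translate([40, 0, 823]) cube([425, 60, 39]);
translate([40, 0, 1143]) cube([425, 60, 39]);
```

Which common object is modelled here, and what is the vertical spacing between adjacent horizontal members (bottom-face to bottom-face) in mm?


A ladder. The rung spacing is 320 mm.

Two tall 40×60 posts with 4 short bars between them — a ladder. Adjacent rungs sit at z = 183 and z = 503, so the spacing is 503 − 183 = 320 mm.


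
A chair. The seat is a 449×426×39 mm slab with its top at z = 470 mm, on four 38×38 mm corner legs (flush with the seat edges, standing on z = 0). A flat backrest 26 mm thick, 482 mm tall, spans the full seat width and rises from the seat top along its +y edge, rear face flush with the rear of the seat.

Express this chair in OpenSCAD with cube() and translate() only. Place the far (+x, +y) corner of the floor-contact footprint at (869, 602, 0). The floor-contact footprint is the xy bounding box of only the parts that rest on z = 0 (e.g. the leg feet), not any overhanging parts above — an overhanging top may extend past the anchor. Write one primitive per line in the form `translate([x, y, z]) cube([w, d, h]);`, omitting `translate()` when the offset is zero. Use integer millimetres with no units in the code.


// leg_h = 470 - 39 = 431
translate([420, 176, 431]) cube([449, 426, 39]);
translate([420, 176, 0]) cube([38, 38, 431]);
translate([831, 176, 0]) cube([38, 38, 431]);
translate([420, 564, 0]) cube([38, 38, 431]);
translate([831, 564, 0]) cube([38, 38, 431]);
translate([420, 576, 470]) cube([449, 26, 482]);


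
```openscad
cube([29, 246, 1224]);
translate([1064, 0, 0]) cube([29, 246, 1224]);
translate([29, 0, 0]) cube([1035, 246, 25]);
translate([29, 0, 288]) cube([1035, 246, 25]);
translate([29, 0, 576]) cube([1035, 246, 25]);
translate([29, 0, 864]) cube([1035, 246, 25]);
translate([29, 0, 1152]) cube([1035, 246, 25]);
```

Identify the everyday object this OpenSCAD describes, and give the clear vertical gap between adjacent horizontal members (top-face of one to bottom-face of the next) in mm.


A bookshelf. The clear shelf gap is 263 mm.

Two tall side panels with 5 horizontal boards between them — a bookshelf. The first two shelf undersides are at z = 0 and z = 288; with shelf thickness 25, the clear gap is 288 − 0 − 25 = 263 mm.


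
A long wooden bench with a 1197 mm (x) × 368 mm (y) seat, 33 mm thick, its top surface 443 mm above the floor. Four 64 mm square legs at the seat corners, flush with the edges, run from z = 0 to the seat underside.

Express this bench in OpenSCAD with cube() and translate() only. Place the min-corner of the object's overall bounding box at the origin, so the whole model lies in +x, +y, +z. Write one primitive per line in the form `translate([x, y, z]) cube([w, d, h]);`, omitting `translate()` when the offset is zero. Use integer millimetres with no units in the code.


translate([0, 0, 410]) cube([1197, 368, 33]);
cube([64, 64, 410]);
translate([0, 304, 0]) cube([64, 64, 410]);
translate([1133, 0, 0]) cube([64, 64, 410]);
translate([1133, 304, 0]) cube([64, 64, 410]);


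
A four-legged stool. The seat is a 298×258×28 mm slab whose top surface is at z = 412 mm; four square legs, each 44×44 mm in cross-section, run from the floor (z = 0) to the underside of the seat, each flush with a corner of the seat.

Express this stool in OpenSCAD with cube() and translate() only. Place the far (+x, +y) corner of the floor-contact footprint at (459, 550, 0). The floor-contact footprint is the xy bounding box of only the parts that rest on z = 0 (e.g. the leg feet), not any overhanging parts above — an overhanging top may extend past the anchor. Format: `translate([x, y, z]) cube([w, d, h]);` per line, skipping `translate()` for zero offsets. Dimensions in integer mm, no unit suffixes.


// leg_h = 412 - 28 = 384
translate([161, 292, 384]) cube([298, 258, 28]);
translate([161, 292, 0]) cube([44, 44, 384]);
translate([415, 292, 0]) cube([44, 44, 384]);
translate([161, 506, 0]) cube([44, 44, 384]);
translate([415, 506, 0]) cube([44, 44, 384]);


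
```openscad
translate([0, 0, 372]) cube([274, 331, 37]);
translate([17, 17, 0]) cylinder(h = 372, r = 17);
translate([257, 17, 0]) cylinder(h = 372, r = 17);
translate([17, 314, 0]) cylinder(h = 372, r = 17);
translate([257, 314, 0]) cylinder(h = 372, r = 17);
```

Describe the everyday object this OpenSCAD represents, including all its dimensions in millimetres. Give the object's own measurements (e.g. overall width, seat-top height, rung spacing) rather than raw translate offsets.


A simple wooden stool: a rectangular seat 274 mm (x) by 331 mm (y), 37 mm thick, top face at z = 409 mm, on four round legs, each 34 mm in diameter. The legs rest on z = 0, each leg's axis is inset half a diameter from the nearest pair of seat edges (so the leg's bounding box is flush with the corner).


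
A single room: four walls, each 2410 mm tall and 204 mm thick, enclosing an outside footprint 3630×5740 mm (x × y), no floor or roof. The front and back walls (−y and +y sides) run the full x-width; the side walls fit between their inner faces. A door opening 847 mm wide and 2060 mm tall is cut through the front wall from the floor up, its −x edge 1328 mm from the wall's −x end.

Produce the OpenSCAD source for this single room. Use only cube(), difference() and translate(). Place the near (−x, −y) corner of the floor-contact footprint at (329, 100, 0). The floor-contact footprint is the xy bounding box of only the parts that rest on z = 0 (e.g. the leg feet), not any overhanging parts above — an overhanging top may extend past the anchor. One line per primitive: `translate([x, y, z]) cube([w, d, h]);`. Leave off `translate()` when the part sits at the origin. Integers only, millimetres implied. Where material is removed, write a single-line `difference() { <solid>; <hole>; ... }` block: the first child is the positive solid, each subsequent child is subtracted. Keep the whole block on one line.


difference() { translate([329, 100, 0]) cube([3630, 204, 2410]); translate([1657, 100, 0]) cube([847, 204, 2060]); }
translate([329, 5636, 0]) cube([3630, 204, 2410]);
translate([329, 304, 0]) cube([204, 5332, 2410]);
translate([3755, 304, 0]) cube([204, 5332, 2410]);


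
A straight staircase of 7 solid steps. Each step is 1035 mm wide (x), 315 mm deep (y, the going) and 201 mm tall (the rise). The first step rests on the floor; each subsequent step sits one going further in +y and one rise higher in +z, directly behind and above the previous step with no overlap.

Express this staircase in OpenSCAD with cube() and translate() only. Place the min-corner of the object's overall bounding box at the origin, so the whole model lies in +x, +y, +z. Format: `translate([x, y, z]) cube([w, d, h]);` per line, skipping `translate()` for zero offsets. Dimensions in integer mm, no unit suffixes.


cube([1035, 315, 201]);
translate([0, 315, 201]) cube([1035, 315, 201]);
translate([0, 630, 402]) cube([1035, 315, 201]);
translate([0, 945, 603]) cube([1035, 315, 201]);
translate([0, 1260, 804]) cube([1035, 315, 201]);
translate([0, 1575, 1005]) cube([1035, 315, 201]);
translate([0, 1890, 1206]) cube([1035, 315, 201]);


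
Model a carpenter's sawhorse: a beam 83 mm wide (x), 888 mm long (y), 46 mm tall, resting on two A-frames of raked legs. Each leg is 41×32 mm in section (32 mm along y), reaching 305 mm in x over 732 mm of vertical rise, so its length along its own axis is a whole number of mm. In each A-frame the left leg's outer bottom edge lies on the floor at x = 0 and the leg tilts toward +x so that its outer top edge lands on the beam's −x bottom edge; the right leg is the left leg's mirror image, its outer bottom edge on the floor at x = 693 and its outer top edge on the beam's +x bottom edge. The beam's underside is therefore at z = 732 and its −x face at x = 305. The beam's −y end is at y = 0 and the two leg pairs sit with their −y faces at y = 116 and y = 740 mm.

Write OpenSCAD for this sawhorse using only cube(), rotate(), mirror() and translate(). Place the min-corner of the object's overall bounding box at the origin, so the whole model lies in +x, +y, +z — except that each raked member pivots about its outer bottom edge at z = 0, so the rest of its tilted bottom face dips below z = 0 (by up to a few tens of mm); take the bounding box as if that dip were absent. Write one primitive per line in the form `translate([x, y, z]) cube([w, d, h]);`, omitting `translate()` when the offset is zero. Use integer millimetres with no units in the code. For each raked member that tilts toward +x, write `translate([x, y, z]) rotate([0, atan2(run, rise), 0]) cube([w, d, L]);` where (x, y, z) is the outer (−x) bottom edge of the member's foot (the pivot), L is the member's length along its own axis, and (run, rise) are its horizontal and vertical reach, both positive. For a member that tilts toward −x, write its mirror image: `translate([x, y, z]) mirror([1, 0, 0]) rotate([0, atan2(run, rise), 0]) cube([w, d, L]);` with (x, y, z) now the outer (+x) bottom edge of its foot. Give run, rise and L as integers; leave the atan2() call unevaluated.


translate([305, 0, 732]) cube([83, 888, 46]);
translate([0, 116, 0]) rotate([0, atan2(305, 732), 0]) cube([41, 32, 793]);
translate([693, 116, 0]) mirror([1, 0, 0]) rotate([0, atan2(305, 732), 0]) cube([41, 32, 793]);
translate([0, 740, 0]) rotate([0, atan2(305, 732), 0]) cube([41, 32, 793]);
translate([693, 740, 0]) mirror([1, 0, 0]) rotate([0, atan2(305, 732), 0]) cube([41, 32, 793]);


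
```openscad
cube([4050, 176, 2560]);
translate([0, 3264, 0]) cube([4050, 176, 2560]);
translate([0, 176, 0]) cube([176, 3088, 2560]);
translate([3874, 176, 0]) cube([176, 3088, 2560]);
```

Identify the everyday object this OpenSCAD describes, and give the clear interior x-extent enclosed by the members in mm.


A house (or room) frame. The interior width is 3698 mm.

Four 2560 mm walls enclosing a rectangle with no floor or roof — a room or house frame. Outside width is 4050 mm and wall thickness is 176 mm, so the interior width is 4050 − 2 × 176 = 3698 mm.


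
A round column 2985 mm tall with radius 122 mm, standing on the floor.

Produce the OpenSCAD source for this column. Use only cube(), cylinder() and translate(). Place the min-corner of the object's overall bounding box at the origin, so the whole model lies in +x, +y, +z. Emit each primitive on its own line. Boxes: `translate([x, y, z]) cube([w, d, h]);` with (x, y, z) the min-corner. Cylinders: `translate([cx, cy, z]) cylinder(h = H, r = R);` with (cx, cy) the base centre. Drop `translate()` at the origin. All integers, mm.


translate([122, 122, 0]) cylinder(h = 2985, r = 122);


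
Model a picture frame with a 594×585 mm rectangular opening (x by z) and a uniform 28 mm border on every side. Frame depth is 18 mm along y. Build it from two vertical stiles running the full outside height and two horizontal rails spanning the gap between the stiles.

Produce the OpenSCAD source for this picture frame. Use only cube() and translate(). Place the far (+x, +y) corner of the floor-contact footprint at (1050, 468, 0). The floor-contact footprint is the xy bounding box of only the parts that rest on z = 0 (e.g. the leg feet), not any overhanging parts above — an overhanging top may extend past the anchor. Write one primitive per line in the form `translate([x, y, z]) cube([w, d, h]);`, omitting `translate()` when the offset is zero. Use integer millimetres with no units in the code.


translate([400, 450, 0]) cube([28, 18, 641]);
translate([1022, 450, 0]) cube([28, 18, 641]);
translate([428, 450, 0]) cube([594, 18, 28]);
translate([428, 450, 613]) cube([594, 18, 28]);


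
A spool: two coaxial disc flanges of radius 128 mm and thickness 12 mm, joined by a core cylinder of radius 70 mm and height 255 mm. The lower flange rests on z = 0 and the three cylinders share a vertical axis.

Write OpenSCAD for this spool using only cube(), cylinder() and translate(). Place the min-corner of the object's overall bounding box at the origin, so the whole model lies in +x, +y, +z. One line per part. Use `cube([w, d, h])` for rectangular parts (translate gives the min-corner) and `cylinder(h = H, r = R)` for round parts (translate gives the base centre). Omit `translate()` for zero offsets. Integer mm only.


translate([128, 128, 0]) cylinder(h = 12, r = 128);
translate([128, 128, 12]) cylinder(h = 255, r = 70);
translate([128, 128, 267]) cylinder(h = 12, r = 128);


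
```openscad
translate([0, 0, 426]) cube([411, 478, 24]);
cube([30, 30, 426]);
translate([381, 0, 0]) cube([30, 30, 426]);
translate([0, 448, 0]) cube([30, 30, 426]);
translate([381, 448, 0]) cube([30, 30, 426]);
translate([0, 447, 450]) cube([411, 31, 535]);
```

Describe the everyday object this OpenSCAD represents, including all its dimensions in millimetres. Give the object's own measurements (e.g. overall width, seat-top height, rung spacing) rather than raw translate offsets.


A chair. The seat is a 411×478×24 mm slab with its top at z = 450 mm, on four 30×30 mm corner legs (flush with the seat edges, standing on z = 0). A flat backrest 31 mm thick, 535 mm tall, spans the full seat width and rises from the seat top along its +y edge, rear face flush with the rear of the seat.


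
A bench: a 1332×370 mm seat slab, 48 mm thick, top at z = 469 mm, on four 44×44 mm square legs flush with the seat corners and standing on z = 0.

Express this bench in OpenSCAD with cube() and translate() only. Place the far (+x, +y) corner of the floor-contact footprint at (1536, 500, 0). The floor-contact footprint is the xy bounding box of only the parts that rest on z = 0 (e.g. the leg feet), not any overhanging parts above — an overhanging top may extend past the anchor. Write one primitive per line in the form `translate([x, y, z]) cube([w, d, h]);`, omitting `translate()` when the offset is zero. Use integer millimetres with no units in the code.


translate([204, 130, 421]) cube([1332, 370, 48]);
translate([204, 130, 0]) cube([44, 44, 421]);
translate([204, 456, 0]) cube([44, 44, 421]);
translate([1492, 130, 0]) cube([44, 44, 421]);
translate([1492, 456, 0]) cube([44, 44, 421]);


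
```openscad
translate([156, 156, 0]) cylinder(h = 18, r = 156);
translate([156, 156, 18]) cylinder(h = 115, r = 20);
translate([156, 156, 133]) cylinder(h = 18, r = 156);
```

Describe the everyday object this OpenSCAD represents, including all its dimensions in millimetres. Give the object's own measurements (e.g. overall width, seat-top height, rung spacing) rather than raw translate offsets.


A spool: two coaxial disc flanges of radius 156 mm and thickness 18 mm, joined by a core cylinder of radius 20 mm and height 115 mm. The lower flange rests on z = 0 and the three cylinders share a vertical axis.


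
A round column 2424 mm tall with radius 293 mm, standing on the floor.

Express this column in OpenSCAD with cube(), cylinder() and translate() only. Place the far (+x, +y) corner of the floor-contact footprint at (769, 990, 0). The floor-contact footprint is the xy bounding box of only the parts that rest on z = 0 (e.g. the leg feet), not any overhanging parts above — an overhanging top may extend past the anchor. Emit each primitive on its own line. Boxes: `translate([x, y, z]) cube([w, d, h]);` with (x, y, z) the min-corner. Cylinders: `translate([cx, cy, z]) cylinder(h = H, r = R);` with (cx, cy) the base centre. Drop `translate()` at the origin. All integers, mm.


translate([476, 697, 0]) cylinder(h = 2424, r = 293);


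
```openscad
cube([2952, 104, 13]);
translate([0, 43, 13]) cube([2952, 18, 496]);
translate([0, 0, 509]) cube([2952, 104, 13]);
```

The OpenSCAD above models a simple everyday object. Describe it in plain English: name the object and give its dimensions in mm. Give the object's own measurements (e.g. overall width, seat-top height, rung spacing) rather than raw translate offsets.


An I-beam lying along x, 2952 mm long. Overall section height 522 mm. Two flanges 104 mm wide (y) and 13 mm thick, one on the floor and one at the top; a web 18 mm thick runs between them, centred on the flange width.


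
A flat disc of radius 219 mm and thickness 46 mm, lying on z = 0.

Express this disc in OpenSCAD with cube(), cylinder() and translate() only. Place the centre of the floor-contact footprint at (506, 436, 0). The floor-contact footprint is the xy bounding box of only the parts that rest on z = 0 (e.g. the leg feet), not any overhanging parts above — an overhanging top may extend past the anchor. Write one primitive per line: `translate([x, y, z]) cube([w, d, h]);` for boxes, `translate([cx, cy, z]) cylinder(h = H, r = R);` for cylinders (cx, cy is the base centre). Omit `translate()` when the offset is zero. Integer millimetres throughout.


translate([506, 436, 0]) cylinder(h = 46, r = 219);


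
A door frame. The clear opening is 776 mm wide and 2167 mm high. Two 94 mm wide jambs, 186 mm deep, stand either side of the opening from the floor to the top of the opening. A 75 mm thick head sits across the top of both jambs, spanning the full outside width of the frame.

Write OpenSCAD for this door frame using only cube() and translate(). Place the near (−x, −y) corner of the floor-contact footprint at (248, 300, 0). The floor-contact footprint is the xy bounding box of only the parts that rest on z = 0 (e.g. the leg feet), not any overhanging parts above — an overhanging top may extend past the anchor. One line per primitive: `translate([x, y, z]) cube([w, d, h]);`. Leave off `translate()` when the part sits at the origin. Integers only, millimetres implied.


translate([248, 300, 0]) cube([94, 186, 2167]);
translate([1118, 300, 0]) cube([94, 186, 2167]);
translate([248, 300, 2167]) cube([964, 186, 75]);


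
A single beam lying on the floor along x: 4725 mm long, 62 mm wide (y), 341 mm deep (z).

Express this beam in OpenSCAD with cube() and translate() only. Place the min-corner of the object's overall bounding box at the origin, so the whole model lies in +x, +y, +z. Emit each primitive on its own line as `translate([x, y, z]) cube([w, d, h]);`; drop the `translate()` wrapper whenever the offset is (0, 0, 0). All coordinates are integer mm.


cube([4725, 62, 341]);


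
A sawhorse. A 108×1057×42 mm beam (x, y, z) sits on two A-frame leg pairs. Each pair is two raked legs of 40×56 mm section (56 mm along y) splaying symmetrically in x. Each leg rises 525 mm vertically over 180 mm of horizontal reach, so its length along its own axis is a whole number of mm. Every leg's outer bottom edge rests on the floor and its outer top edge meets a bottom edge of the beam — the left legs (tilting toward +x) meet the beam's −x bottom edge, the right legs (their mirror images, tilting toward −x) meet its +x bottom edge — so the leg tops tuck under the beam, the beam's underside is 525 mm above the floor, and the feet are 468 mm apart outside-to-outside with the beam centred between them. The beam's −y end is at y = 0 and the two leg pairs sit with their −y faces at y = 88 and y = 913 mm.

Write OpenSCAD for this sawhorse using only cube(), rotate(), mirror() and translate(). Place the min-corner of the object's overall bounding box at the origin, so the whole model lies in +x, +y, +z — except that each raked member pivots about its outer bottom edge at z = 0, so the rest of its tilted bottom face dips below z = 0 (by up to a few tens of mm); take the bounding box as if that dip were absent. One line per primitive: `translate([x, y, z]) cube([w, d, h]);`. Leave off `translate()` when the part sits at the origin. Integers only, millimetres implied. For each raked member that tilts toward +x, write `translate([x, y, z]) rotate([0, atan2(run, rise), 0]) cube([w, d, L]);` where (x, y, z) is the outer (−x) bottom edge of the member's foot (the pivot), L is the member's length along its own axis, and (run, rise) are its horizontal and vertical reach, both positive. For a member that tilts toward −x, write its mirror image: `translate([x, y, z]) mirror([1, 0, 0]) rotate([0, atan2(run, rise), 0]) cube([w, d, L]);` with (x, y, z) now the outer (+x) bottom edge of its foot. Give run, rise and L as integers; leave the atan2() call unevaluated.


translate([180, 0, 525]) cube([108, 1057, 42]);
translate([0, 88, 0]) rotate([0, atan2(180, 525), 0]) cube([40, 56, 555]);
translate([468, 88, 0]) mirror([1, 0, 0]) rotate([0, atan2(180, 525), 0]) cube([40, 56, 555]);
translate([0, 913, 0]) rotate([0, atan2(180, 525), 0]) cube([40, 56, 555]);
translate([468, 913, 0]) mirror([1, 0, 0]) rotate([0, atan2(180, 525), 0]) cube([40, 56, 555]);


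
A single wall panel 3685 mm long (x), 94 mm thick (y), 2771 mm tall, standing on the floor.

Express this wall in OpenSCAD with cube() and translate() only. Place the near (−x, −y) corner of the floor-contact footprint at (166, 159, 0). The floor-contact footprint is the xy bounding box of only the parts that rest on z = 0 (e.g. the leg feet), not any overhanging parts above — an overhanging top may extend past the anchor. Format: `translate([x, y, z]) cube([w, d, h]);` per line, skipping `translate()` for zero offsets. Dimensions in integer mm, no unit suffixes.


translate([166, 159, 0]) cube([3685, 94, 2771]);


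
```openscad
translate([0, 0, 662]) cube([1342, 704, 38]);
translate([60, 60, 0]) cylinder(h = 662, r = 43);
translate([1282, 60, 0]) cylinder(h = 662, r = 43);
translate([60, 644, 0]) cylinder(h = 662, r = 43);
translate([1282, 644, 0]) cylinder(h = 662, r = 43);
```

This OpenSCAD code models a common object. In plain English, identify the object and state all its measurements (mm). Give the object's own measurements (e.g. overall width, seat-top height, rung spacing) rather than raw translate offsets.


A table: top 1342 mm (x) × 704 mm (y), 38 mm thick, upper face at z = 700 mm, on four round legs of 86 mm diameter, each leg's bounding box inset 17 mm from the nearest pair of top edges from z = 0 to the bottom of the top.


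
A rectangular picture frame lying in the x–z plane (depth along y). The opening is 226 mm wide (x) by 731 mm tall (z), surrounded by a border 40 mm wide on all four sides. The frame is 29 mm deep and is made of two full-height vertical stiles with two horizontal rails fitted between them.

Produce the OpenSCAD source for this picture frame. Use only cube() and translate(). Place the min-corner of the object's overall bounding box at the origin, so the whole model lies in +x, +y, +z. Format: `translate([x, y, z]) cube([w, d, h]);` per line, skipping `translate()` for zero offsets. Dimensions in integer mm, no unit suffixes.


cube([40, 29, 811]);
translate([266, 0, 0]) cube([40, 29, 811]);
translate([40, 0, 0]) cube([226, 29, 40]);
translate([40, 0, 771]) cube([226, 29, 40]);


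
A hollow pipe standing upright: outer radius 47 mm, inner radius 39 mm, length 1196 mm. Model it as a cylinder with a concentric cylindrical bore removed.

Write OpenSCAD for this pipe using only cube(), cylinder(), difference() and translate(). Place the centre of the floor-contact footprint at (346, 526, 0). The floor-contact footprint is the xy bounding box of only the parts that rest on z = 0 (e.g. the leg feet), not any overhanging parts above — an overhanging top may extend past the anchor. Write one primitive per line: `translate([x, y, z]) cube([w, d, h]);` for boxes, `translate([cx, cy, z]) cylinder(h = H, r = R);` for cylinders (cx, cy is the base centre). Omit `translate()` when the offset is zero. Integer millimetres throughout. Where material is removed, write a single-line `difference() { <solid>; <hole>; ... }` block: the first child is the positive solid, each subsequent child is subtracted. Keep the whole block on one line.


difference() { translate([346, 526, 0]) cylinder(h = 1196, r = 47); translate([346, 526, 0]) cylinder(h = 1196, r = 39); }


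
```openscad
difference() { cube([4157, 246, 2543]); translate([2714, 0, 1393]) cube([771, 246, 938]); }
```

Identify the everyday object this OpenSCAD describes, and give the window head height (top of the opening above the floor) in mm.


A wall with a window opening. The window head height is 2331 mm.

A wall with a rectangular opening subtracted — a window. Sill at z = 1393, opening 938 mm tall, so the head is at 1393 + 938 = 2331 mm.


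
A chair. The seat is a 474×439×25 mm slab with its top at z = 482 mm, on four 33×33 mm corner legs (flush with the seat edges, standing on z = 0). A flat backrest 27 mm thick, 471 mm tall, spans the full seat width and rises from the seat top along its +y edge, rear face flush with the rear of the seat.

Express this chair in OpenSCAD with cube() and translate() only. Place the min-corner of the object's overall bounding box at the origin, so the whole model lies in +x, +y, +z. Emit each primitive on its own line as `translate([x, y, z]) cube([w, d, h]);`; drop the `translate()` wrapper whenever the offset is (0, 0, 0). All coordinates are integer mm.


translate([0, 0, 457]) cube([474, 439, 25]);
cube([33, 33, 457]);
translate([441, 0, 0]) cube([33, 33, 457]);
translate([0, 406, 0]) cube([33, 33, 457]);
translate([441, 406, 0]) cube([33, 33, 457]);
translate([0, 412, 482]) cube([474, 27, 471]);


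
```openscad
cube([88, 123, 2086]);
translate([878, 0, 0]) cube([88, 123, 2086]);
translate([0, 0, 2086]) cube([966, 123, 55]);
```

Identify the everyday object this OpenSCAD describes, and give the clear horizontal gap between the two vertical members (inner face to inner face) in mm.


A door frame. The clear opening width is 790 mm.

Two 2086 mm tall posts with a header on top — a door frame. The left jamb is 88 mm wide at x = 0; the right jamb starts at x = 878. The clear opening is 878 − 88 = 790 mm.


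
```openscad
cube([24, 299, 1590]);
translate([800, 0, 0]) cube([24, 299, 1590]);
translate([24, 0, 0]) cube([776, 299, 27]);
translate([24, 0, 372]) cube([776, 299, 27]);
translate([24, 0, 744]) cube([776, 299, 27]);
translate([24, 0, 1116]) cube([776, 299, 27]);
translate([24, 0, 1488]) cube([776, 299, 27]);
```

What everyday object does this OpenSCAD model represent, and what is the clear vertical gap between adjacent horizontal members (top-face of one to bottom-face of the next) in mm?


A bookshelf. The clear shelf gap is 345 mm.

Two tall side panels with 5 horizontal boards between them — a bookshelf. The first two shelf undersides are at z = 0 and z = 372; with shelf thickness 27, the clear gap is 372 − 0 − 27 = 345 mm.


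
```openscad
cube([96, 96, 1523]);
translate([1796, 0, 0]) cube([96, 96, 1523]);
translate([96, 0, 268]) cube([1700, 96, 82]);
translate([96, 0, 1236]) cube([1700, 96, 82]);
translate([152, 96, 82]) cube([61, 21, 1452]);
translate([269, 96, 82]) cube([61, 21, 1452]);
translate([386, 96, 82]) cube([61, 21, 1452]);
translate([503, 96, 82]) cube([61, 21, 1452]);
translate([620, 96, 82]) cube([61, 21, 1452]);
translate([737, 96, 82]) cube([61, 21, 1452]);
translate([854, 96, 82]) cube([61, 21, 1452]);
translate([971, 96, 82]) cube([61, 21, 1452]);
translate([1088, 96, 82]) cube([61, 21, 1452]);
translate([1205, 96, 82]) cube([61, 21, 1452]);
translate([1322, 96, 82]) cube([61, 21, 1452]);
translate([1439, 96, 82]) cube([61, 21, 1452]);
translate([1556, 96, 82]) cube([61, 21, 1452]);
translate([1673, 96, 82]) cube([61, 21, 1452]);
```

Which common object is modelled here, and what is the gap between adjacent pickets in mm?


A fence section. The picket gap is 56 mm.

Two posts, two rails, 14 pickets — a fence section. Span 1700 mm holds 14 pickets of 61 mm with 15 equal gaps: ⌊(1700 − 14·61) / 15⌋ = 56 mm.


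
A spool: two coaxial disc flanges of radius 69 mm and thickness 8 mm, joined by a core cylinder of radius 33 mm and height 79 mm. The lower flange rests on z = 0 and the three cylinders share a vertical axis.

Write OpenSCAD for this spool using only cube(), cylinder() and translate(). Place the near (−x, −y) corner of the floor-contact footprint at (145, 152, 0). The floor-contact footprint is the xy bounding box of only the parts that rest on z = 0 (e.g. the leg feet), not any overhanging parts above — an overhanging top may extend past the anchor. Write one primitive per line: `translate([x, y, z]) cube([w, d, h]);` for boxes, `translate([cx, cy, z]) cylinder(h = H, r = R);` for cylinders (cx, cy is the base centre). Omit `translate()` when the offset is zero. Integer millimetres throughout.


translate([214, 221, 0]) cylinder(h = 8, r = 69);
translate([214, 221, 8]) cylinder(h = 79, r = 33);
translate([214, 221, 87]) cylinder(h = 8, r = 69);


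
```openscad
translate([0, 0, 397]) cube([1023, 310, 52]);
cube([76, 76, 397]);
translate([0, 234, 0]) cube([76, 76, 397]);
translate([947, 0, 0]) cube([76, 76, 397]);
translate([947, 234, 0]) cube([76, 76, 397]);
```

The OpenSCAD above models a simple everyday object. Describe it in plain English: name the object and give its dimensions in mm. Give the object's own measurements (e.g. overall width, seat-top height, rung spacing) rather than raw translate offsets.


A bench: a 1023×310 mm seat slab, 52 mm thick, top at z = 449 mm, on four 76×76 mm square legs flush with the seat corners and standing on z = 0.


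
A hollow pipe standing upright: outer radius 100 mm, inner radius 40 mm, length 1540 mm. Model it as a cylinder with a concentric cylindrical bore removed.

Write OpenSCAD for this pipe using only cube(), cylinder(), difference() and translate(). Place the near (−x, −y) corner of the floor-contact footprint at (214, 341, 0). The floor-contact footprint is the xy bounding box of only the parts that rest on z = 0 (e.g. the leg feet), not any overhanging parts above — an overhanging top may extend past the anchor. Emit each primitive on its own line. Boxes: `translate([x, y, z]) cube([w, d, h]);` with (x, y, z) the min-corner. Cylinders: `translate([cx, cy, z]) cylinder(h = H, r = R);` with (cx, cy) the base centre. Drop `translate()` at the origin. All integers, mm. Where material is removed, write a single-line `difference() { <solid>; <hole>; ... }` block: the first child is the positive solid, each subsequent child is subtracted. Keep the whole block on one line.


difference() { translate([314, 441, 0]) cylinder(h = 1540, r = 100); translate([314, 441, 0]) cylinder(h = 1540, r = 40); }


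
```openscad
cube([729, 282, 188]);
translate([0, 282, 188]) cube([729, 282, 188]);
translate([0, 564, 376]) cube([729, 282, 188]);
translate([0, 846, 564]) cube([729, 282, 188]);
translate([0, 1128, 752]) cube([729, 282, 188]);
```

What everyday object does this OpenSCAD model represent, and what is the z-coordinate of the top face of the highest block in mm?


A staircase. The total rise is 940 mm.

5 identical blocks, each offset up and back from the previous — a staircase. Each step is 188 mm tall and there are 5 of them, so the total rise is 5 × 188 = 940 mm.


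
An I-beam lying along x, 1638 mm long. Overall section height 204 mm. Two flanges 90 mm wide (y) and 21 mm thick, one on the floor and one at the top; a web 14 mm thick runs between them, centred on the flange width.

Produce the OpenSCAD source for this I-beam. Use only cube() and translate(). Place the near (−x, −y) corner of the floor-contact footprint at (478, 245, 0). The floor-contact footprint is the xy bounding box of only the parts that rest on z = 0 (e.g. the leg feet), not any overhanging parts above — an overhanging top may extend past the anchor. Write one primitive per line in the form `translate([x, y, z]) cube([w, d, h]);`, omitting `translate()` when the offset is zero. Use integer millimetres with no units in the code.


translate([478, 245, 0]) cube([1638, 90, 21]);
translate([478, 283, 21]) cube([1638, 14, 162]);
translate([478, 245, 183]) cube([1638, 90, 21]);


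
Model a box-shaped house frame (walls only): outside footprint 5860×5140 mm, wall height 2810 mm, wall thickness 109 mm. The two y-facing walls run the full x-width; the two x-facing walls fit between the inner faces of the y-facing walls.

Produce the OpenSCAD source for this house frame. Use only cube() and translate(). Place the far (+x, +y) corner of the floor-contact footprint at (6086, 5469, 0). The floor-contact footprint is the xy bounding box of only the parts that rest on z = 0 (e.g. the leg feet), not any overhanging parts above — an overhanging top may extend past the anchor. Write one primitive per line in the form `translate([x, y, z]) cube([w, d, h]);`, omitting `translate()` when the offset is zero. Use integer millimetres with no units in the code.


translate([226, 329, 0]) cube([5860, 109, 2810]);
translate([226, 5360, 0]) cube([5860, 109, 2810]);
translate([226, 438, 0]) cube([109, 4922, 2810]);
translate([5977, 438, 0]) cube([109, 4922, 2810]);


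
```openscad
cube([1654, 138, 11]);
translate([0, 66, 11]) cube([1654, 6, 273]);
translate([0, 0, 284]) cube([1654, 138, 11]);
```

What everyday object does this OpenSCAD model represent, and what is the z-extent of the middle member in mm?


An I-beam. The web height is 273 mm.

Two wide flanges with a thin centred web — an I-beam. Overall 295 mm minus two 11 mm flanges gives a web of 295 − 2·11 = 273 mm.


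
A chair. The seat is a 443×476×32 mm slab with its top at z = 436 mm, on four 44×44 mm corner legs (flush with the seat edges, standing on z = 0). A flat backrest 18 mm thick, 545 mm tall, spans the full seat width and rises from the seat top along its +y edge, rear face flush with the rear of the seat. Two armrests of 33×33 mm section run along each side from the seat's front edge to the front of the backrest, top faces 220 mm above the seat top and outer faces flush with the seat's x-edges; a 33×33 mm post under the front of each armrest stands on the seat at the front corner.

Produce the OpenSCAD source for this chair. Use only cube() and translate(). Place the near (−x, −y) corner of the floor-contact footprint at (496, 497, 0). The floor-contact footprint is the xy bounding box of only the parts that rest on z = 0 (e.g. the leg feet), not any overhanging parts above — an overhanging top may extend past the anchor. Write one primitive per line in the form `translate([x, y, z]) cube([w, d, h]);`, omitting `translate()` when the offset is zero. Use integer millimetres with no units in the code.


// leg_h = 436 - 32 = 404
// arm post h = 220 - 33 = 187
translate([496, 497, 404]) cube([443, 476, 32]);
translate([496, 497, 0]) cube([44, 44, 404]);
translate([895, 497, 0]) cube([44, 44, 404]);
translate([496, 929, 0]) cube([44, 44, 404]);
translate([895, 929, 0]) cube([44, 44, 404]);
translate([496, 955, 436]) cube([443, 18, 545]);
translate([496, 497, 623]) cube([33, 458, 33]);
translate([906, 497, 623]) cube([33, 458, 33]);
translate([496, 497, 436]) cube([33, 33, 187]);
translate([906, 497, 436]) cube([33, 33, 187]);


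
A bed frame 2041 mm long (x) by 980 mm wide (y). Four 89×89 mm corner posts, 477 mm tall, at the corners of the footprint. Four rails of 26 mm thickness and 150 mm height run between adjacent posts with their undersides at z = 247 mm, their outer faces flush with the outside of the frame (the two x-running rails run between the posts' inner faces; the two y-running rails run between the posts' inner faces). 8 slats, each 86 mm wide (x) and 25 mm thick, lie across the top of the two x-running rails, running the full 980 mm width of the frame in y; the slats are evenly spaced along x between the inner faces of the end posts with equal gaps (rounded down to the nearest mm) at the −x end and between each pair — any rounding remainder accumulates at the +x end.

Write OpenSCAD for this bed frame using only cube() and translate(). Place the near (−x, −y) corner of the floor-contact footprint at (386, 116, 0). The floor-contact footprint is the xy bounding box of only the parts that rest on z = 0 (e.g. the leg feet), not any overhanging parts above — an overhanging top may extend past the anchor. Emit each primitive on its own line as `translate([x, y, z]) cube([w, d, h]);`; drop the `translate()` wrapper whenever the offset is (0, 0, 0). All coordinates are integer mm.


// slat z = rail_z + rail_h = 247 + 150 = 397
// slat gap = ⌊(1863 − 8·86) / 9⌋ = 130
translate([386, 116, 0]) cube([89, 89, 477]);
translate([386, 1007, 0]) cube([89, 89, 477]);
translate([2338, 116, 0]) cube([89, 89, 477]);
translate([2338, 1007, 0]) cube([89, 89, 477]);
translate([475, 116, 247]) cube([1863, 26, 150]);
translate([475, 1070, 247]) cube([1863, 26, 150]);
translate([386, 205, 247]) cube([26, 802, 150]);
translate([2401, 205, 247]) cube([26, 802, 150]);
translate([605, 116, 397]) cube([86, 980, 25]);
translate([821, 116, 397]) cube([86, 980, 25]);
translate([1037, 116, 397]) cube([86, 980, 25]);
translate([1253, 116, 397]) cube([86, 980, 25]);
translate([1469, 116, 397]) cube([86, 980, 25]);
translate([1685, 116, 397]) cube([86, 980, 25]);
translate([1901, 116, 397]) cube([86, 980, 25]);
translate([2117, 116, 397]) cube([86, 980, 25]);
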